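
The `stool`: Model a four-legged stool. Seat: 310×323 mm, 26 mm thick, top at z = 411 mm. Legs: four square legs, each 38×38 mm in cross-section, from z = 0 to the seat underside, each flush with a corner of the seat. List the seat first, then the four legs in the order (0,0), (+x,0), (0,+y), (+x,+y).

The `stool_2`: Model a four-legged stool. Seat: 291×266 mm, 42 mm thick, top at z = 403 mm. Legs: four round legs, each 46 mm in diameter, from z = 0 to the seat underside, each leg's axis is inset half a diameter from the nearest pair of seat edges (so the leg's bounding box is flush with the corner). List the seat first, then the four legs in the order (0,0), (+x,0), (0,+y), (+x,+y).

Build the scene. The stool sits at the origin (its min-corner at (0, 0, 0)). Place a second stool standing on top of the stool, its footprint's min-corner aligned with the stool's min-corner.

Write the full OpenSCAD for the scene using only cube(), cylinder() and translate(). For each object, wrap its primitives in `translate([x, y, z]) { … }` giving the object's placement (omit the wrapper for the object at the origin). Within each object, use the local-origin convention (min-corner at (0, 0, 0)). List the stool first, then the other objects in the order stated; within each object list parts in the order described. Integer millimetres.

translate([0, 0, 385]) cube([310, 323, 26]);
cube([38, 38, 385]);
translate([272, 0, 0]) cube([38, 38, 385]);
translate([0, 285, 0]) cube([38, 38, 385]);
translate([272, 285, 0]) cube([38, 38, 385]);
translate([0, 0, 411]) {
  translate([0, 0, 361]) cube([291, 266, 42]);
  translate([23, 23, 0]) cylinder(h = 361, r = 23);
  translate([268, 23, 0]) cylinder(h = 361, r = 23);
  translate([23, 243, 0]) cylinder(h = 361, r = 23);
  translate([268, 243, 0]) cylinder(h = 361, r = 23);
}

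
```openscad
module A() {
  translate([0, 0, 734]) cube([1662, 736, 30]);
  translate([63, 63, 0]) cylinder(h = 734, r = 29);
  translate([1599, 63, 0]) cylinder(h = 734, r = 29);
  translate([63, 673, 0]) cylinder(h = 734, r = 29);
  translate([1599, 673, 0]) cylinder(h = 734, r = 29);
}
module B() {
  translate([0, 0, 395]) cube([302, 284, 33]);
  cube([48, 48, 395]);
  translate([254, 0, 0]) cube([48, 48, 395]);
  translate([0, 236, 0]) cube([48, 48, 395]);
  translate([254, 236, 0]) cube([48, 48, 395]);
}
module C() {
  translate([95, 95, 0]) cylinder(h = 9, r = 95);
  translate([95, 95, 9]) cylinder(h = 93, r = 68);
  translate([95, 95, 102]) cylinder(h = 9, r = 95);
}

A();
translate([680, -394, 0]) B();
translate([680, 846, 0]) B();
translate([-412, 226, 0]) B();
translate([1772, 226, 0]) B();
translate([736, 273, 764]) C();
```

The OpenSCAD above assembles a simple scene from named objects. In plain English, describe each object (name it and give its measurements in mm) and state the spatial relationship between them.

A is a rectangular dining table. The top is 1662×736×30 mm with its upper surface at z = 764 mm. It stands on four round legs of 58 mm diameter, each leg's bounding box inset 34 mm from the nearest pair of top edges, running from the floor to the underside of the top.

B is a four-legged stool. The seat is 302×284 mm, 33 mm thick, top at z = 428 mm. It stands on four square legs, each 48×48 mm in cross-section, from z = 0 to the seat underside, each flush with a corner of the seat.

C is a spool: two coaxial disc flanges of radius 95 mm and thickness 9 mm, joined by a core cylinder of radius 68 mm and height 93 mm. The lower flange rests on z = 0 and the three cylinders share a vertical axis.

Four stools sit around the table at the −y, +y, −x, +x sides. The spool is on top of the table, centred.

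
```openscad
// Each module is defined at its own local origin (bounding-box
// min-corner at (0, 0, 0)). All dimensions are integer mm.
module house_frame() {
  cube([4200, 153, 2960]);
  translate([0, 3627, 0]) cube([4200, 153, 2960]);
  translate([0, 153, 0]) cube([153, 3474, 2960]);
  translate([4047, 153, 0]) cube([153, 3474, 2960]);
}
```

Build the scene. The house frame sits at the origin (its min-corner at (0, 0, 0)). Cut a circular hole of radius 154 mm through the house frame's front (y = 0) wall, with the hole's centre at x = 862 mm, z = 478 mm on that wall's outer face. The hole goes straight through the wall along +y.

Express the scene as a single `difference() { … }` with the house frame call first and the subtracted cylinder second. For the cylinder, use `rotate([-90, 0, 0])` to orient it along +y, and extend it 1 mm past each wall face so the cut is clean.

difference() {
  house_frame();
  translate([862, -1, 478]) rotate([-90, 0, 0]) cylinder(h = 155, r = 154);
}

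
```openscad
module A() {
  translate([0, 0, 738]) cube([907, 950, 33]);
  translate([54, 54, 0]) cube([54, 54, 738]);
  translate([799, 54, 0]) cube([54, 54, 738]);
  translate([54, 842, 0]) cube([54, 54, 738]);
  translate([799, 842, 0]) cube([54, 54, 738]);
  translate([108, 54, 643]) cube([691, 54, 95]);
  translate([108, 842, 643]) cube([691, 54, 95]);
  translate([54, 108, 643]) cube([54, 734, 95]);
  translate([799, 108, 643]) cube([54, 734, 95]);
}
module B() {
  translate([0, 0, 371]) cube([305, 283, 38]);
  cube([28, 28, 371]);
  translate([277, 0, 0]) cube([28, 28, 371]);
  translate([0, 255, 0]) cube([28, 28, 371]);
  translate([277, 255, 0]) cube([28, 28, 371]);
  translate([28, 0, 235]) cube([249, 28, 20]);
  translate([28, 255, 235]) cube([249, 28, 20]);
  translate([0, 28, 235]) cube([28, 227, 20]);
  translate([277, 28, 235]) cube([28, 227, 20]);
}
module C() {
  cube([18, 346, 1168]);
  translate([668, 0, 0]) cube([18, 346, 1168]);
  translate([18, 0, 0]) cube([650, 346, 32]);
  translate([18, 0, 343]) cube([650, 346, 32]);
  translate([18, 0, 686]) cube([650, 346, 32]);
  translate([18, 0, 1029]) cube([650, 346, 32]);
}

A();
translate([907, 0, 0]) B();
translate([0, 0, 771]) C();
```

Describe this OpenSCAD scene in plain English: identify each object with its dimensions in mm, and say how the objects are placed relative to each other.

A is a table: top 907 mm (x) × 950 mm (y), 33 mm thick, upper face at z = 771 mm, on four 54×54 mm square legs, each inset 54 mm from the nearest pair of top edges, running from z = 0 to the bottom of the top. Four apron rails, 54 mm thick and 95 mm tall, run between adjacent legs with their top edges flush with the underside of the top and their outer faces flush with the legs' outer faces.

B is a four-legged stool. The seat is a 305×283×38 mm slab whose top surface is at z = 409 mm; four square legs, each 28×28 mm in cross-section, run from the floor (z = 0) to the underside of the seat, each flush with a corner of the seat. Four stretchers, 28 mm wide and 20 mm tall, connect adjacent legs with their undersides at z = 235 mm, each running between the inner faces of the legs it joins and aligned with the legs' outer faces on the other axis.

C is a bookshelf 686 mm wide overall, 346 mm deep and 1168 mm tall. The two sides are 18 mm thick vertical panels. 4 horizontal shelves of 32 mm thickness span between the inner faces of the sides; the lowest shelf sits on the floor and shelves are stacked with a clear vertical gap of 311 mm between each pair.

The stool is against the table's +x side, with their −y faces flush. The bookshelf is on top of the table.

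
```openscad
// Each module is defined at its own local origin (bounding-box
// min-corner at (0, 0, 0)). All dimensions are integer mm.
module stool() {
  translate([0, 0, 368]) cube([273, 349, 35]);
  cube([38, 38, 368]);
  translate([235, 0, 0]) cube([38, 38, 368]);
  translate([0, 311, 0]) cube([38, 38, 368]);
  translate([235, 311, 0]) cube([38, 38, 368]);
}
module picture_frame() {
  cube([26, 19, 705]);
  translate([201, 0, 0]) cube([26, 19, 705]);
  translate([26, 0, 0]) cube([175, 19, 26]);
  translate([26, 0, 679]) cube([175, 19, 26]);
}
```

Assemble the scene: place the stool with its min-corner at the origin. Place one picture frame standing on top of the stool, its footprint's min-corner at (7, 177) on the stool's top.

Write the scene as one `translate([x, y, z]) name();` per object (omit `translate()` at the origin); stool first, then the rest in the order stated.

stool();
translate([7, 177, 403]) picture_frame();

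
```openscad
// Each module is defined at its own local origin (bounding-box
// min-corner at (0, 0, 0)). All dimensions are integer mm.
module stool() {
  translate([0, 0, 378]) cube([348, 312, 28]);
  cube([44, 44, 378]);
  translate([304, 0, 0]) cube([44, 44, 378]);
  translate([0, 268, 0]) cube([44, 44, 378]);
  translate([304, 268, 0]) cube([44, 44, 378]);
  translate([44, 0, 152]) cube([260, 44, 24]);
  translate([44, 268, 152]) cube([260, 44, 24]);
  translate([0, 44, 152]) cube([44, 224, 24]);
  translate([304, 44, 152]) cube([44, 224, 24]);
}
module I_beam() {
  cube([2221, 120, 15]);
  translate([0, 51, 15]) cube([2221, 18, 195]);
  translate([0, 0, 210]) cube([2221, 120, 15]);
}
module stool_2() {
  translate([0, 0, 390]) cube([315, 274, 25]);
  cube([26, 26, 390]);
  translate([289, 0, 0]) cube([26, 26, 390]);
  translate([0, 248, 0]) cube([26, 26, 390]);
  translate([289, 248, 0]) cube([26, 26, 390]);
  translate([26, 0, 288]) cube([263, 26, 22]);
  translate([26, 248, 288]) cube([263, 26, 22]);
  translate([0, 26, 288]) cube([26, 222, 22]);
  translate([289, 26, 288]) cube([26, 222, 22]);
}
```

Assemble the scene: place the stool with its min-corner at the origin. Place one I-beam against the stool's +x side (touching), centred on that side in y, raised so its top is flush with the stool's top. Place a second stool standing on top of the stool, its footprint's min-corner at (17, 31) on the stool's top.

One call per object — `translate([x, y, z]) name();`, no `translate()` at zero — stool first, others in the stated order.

stool();
translate([348, 96, 181]) I_beam();
translate([17, 31, 406]) stool_2();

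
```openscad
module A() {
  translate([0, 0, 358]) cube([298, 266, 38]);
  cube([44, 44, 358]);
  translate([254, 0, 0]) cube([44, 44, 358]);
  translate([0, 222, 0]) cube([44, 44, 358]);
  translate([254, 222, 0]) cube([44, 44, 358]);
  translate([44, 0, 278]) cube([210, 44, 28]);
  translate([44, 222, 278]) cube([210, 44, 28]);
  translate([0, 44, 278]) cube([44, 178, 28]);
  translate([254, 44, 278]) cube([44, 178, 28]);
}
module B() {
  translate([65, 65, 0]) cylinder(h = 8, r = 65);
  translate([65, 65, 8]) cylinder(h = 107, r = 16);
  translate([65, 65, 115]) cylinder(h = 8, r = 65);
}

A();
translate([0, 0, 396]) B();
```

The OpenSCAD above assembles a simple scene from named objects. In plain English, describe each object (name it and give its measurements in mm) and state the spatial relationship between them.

A is a four-legged stool. The seat is a 298×266×38 mm slab whose top surface is at z = 396 mm; four square legs, each 44×44 mm in cross-section, run from the floor (z = 0) to the underside of the seat, each flush with a corner of the seat. Four stretchers, 44 mm wide and 28 mm tall, connect adjacent legs with their undersides at z = 278 mm, each running between the inner faces of the legs it joins and aligned with the legs' outer faces on the other axis.

B is a spool: two coaxial disc flanges of radius 65 mm and thickness 8 mm, joined by a core cylinder of radius 16 mm and height 107 mm. The lower flange rests on z = 0 and the three cylinders share a vertical axis.

The spool is on top of the stool.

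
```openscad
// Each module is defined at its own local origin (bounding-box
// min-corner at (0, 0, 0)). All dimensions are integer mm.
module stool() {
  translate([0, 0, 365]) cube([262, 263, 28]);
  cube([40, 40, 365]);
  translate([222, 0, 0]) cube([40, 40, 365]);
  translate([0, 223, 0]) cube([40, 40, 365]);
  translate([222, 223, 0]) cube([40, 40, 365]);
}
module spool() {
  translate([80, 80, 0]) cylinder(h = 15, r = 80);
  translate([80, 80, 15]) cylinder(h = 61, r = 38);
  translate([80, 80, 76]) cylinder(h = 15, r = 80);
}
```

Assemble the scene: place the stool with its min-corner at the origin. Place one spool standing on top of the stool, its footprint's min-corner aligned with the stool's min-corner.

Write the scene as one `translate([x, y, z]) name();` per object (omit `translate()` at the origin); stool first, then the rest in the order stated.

stool();
translate([0, 0, 393]) spool();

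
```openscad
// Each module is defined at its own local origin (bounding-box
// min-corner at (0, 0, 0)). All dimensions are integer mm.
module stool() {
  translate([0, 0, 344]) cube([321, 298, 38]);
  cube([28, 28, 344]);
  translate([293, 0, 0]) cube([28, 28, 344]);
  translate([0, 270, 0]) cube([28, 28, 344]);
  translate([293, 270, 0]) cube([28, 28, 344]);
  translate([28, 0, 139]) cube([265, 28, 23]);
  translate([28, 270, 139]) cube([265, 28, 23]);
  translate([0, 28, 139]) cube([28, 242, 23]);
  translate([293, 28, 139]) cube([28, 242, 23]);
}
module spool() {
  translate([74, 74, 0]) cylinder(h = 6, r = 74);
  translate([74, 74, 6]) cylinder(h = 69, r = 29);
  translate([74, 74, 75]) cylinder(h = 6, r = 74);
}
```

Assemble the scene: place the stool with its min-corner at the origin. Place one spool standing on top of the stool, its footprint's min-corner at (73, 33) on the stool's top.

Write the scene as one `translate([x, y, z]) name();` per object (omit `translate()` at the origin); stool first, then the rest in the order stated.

stool();
translate([73, 33, 382]) spool();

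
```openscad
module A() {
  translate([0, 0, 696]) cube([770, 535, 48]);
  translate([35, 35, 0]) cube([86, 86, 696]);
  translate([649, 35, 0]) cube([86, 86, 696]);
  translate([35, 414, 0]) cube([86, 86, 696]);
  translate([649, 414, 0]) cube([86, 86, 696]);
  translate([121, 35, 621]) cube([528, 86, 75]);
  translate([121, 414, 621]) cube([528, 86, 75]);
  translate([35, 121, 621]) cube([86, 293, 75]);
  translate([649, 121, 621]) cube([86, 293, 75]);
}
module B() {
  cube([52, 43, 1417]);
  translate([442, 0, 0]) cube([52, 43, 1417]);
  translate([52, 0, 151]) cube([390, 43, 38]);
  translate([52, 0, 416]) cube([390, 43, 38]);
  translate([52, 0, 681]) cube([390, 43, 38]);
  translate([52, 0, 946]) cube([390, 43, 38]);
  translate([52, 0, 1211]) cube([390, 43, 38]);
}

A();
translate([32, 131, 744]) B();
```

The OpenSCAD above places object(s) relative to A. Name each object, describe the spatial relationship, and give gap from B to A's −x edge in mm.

A is a table. B is a ladder. The ladder is on top of the table. The gap from the ladder to the table's −x edge is 32 mm.

The ladder's min-x is at 32; the table's min-x is 0; gap = 32 mm.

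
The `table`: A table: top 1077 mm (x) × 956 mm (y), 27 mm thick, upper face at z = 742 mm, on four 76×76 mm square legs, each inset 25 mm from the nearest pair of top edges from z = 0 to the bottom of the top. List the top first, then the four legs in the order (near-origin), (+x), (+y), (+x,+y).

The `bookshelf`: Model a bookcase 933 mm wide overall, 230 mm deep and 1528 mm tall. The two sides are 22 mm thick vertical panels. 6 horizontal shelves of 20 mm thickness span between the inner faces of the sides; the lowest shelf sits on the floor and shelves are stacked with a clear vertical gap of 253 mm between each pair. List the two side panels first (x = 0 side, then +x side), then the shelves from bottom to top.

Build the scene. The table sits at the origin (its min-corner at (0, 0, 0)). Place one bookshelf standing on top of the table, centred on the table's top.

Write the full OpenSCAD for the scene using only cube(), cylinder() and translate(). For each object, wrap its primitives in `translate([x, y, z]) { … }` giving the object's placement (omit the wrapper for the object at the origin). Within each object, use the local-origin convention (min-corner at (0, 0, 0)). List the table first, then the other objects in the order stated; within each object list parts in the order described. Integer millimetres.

translate([0, 0, 715]) cube([1077, 956, 27]);
translate([25, 25, 0]) cube([76, 76, 715]);
translate([976, 25, 0]) cube([76, 76, 715]);
translate([25, 855, 0]) cube([76, 76, 715]);
translate([976, 855, 0]) cube([76, 76, 715]);
translate([72, 363, 742]) {
  cube([22, 230, 1528]);
  translate([911, 0, 0]) cube([22, 230, 1528]);
  translate([22, 0, 0]) cube([889, 230, 20]);
  translate([22, 0, 273]) cube([889, 230, 20]);
  translate([22, 0, 546]) cube([889, 230, 20]);
  translate([22, 0, 819]) cube([889, 230, 20]);
  translate([22, 0, 1092]) cube([889, 230, 20]);
  translate([22, 0, 1365]) cube([889, 230, 20]);
}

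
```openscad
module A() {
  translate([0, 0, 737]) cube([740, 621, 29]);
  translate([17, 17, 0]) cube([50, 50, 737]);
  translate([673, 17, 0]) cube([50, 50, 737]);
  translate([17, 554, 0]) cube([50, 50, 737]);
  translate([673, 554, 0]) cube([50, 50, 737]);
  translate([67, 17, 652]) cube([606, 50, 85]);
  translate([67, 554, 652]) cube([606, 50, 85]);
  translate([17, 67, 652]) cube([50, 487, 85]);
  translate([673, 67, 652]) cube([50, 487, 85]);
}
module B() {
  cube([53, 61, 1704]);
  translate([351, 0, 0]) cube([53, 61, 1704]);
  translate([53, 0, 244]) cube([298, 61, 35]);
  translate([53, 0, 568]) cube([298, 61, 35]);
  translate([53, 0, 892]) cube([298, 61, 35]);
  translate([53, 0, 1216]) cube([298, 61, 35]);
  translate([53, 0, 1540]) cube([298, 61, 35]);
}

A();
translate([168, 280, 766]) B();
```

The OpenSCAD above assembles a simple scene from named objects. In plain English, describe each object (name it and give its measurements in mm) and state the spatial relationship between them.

A is a table with a 740×621 mm rectangular top, 29 mm thick, top surface at z = 766 mm, supported by four 50×50 mm square legs, each inset 17 mm from the nearest pair of top edges, running from the floor. Four apron rails, 50 mm thick and 85 mm tall, run between adjacent legs with their top edges flush with the underside of the top and their outer faces flush with the legs' outer faces.

B is a wooden ladder with two side rails of 53×61 mm section and 1704 mm height, set 404 mm apart overall. Between them run 5 rectangular rungs (61 mm deep, 35 mm thick), front faces flush with the rails' −y face. The bottom of the first rung is 244 mm above the floor and each subsequent rung is 324 mm higher than the one below.

The ladder is on top of the table, centred.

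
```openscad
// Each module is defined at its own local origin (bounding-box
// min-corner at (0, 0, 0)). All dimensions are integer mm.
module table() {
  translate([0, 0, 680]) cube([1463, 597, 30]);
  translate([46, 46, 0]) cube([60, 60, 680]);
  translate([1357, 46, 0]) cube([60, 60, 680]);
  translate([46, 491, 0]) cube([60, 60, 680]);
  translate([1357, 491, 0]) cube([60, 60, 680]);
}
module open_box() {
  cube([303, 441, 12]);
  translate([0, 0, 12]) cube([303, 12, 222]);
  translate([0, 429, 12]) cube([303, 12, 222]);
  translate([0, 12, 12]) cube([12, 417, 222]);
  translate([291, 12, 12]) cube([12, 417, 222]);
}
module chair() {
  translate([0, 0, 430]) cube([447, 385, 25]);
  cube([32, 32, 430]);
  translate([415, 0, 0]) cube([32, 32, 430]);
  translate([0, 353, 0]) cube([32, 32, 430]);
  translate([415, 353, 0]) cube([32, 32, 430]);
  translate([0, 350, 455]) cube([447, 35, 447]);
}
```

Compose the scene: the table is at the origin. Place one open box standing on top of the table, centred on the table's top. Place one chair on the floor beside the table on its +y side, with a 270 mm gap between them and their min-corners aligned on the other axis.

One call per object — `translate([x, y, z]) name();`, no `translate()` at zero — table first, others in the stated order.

table();
translate([580, 78, 710]) open_box();
translate([0, 867, 0]) chair();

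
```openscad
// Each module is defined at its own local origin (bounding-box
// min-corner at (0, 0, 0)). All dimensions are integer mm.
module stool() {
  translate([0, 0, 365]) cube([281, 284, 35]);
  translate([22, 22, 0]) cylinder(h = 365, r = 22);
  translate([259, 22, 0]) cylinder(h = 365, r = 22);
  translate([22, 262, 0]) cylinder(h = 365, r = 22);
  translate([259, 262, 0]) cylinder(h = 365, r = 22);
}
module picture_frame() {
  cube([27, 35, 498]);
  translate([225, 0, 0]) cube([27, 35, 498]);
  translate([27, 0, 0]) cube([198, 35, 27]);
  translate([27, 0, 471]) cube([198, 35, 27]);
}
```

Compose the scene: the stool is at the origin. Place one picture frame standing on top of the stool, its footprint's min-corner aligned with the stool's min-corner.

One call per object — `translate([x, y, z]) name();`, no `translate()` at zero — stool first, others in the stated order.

stool();
translate([0, 0, 400]) picture_frame();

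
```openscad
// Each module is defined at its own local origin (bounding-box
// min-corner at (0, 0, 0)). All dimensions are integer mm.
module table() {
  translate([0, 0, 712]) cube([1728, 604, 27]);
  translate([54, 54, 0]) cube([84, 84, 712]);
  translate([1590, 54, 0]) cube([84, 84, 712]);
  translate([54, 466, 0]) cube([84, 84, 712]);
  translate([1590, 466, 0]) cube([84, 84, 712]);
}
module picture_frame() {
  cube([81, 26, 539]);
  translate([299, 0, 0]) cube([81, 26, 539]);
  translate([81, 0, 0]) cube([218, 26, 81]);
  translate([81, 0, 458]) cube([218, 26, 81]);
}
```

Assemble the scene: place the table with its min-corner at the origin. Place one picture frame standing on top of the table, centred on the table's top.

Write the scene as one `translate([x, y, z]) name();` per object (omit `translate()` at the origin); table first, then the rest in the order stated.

table();
translate([674, 289, 739]) picture_frame();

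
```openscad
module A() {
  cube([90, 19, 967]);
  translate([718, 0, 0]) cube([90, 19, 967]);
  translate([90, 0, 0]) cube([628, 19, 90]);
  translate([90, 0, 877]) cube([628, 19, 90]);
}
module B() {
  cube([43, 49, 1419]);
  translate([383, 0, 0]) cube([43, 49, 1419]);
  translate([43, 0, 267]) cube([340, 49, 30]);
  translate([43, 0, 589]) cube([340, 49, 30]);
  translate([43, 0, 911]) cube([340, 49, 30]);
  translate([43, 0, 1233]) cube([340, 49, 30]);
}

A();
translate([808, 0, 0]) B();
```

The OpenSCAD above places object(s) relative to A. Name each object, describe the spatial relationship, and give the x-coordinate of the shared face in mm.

The picture frame's +x face and the ladder's −x face are both at x = 808 mm.

A is a picture frame. B is a ladder. The ladder is against the picture frame's +x side, with their −y faces flush. The x-coordinate of the shared face is 808 mm.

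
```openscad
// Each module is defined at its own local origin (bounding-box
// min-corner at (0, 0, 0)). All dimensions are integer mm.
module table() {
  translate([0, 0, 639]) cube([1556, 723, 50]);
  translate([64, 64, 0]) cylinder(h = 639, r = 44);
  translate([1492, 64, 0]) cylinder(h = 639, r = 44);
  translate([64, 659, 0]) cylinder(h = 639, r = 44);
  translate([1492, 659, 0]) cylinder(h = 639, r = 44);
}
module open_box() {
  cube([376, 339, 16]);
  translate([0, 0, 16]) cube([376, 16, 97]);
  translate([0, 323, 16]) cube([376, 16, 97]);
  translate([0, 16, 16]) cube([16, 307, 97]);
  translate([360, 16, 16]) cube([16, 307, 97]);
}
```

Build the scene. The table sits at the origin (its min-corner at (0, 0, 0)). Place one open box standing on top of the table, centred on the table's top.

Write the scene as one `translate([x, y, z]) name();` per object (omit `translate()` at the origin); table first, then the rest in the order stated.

table();
translate([590, 192, 689]) open_box();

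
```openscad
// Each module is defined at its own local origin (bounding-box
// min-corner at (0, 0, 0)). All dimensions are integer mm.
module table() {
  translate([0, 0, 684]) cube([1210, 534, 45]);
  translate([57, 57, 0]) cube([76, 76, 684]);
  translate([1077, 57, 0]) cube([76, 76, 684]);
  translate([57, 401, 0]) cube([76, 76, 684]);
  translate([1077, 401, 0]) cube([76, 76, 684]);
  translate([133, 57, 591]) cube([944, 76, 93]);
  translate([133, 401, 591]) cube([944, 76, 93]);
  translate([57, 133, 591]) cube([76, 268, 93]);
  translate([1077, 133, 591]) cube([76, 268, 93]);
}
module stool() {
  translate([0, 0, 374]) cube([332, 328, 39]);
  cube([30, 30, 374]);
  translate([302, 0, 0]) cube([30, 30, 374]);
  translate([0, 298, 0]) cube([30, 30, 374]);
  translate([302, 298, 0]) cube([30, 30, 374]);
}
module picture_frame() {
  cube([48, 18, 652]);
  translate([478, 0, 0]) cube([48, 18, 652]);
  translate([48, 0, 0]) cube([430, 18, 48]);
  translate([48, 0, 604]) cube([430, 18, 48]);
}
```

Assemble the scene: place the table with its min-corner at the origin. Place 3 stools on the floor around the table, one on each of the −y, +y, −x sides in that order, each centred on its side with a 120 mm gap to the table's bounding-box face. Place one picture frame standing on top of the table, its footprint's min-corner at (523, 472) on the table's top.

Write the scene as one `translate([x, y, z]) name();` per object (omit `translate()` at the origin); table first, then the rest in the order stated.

table();
translate([439, -448, 0]) stool();
translate([439, 654, 0]) stool();
translate([-452, 103, 0]) stool();
translate([523, 472, 729]) picture_frame();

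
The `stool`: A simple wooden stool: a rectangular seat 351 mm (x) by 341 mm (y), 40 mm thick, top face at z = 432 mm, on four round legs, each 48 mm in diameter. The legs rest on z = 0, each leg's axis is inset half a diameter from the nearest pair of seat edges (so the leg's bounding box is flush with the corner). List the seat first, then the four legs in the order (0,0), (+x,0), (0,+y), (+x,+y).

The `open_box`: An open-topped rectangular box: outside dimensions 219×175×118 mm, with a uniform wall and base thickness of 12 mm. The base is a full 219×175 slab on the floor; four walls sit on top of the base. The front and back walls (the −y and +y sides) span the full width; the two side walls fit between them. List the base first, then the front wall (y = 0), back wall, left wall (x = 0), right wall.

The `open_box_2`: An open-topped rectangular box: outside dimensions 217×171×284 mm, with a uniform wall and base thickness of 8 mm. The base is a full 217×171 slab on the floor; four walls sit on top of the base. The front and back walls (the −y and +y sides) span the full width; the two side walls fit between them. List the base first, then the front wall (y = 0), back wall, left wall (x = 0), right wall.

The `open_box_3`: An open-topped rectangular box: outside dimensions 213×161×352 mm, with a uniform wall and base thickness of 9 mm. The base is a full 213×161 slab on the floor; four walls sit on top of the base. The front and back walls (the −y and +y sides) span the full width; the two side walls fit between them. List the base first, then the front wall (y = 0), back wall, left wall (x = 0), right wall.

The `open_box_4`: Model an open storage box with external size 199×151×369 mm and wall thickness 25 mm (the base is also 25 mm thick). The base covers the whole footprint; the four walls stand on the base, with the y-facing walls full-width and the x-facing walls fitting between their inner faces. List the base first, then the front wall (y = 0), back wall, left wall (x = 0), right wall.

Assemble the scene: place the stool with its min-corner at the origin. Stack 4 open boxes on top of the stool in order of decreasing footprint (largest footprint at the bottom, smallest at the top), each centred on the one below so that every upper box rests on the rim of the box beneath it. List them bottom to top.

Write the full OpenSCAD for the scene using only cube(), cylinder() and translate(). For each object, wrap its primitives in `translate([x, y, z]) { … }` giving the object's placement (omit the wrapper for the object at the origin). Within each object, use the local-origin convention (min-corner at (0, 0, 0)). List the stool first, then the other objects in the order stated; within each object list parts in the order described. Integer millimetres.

translate([0, 0, 392]) cube([351, 341, 40]);
translate([24, 24, 0]) cylinder(h = 392, r = 24);
translate([327, 24, 0]) cylinder(h = 392, r = 24);
translate([24, 317, 0]) cylinder(h = 392, r = 24);
translate([327, 317, 0]) cylinder(h = 392, r = 24);
translate([66, 83, 432]) {
  cube([219, 175, 12]);
  translate([0, 0, 12]) cube([219, 12, 106]);
  translate([0, 163, 12]) cube([219, 12, 106]);
  translate([0, 12, 12]) cube([12, 151, 106]);
  translate([207, 12, 12]) cube([12, 151, 106]);
}
translate([67, 85, 550]) {
  cube([217, 171, 8]);
  translate([0, 0, 8]) cube([217, 8, 276]);
  translate([0, 163, 8]) cube([217, 8, 276]);
  translate([0, 8, 8]) cube([8, 155, 276]);
  translate([209, 8, 8]) cube([8, 155, 276]);
}
translate([69, 90, 834]) {
  cube([213, 161, 9]);
  translate([0, 0, 9]) cube([213, 9, 343]);
  translate([0, 152, 9]) cube([213, 9, 343]);
  translate([0, 9, 9]) cube([9, 143, 343]);
  translate([204, 9, 9]) cube([9, 143, 343]);
}
translate([76, 95, 1186]) {
  cube([199, 151, 25]);
  translate([0, 0, 25]) cube([199, 25, 344]);
  translate([0, 126, 25]) cube([199, 25, 344]);
  translate([0, 25, 25]) cube([25, 101, 344]);
  translate([174, 25, 25]) cube([25, 101, 344]);
}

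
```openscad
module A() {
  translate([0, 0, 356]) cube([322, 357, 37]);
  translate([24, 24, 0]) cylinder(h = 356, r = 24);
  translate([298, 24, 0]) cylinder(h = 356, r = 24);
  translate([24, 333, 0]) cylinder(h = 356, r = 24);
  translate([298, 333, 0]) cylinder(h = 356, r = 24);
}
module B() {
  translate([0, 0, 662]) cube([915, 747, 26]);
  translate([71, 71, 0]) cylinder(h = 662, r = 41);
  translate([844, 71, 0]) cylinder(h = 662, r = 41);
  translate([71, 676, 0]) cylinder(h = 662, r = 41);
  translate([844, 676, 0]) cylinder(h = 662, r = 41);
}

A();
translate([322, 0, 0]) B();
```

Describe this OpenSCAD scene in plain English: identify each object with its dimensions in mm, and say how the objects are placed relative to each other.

A is a four-legged stool. The seat is 322×357 mm, 37 mm thick, top at z = 393 mm. It stands on four round legs, each 48 mm in diameter, from z = 0 to the seat underside, each leg's axis is inset half a diameter from the nearest pair of seat edges (so the leg's bounding box is flush with the corner).

B is a rectangular dining table. The top is 915×747×26 mm with its upper surface at z = 688 mm. It stands on four round legs of 82 mm diameter, each leg's bounding box inset 30 mm from the nearest pair of top edges, running from the floor to the underside of the top.

The table is against the stool's +x side, with their −y faces flush.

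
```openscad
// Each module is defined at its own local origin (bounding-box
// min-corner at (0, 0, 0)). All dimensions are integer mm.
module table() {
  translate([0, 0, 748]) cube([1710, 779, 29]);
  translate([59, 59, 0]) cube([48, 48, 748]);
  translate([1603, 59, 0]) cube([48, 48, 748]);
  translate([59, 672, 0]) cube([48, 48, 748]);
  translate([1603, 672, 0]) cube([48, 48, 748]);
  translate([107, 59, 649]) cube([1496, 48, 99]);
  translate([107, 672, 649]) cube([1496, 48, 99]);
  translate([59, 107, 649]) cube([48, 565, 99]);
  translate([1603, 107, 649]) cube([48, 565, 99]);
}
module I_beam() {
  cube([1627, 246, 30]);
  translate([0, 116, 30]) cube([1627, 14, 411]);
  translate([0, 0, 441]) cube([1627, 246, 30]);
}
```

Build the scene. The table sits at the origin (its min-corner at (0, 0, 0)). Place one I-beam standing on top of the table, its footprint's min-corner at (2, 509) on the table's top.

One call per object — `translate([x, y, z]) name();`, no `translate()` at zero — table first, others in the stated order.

table();
translate([2, 509, 777]) I_beam();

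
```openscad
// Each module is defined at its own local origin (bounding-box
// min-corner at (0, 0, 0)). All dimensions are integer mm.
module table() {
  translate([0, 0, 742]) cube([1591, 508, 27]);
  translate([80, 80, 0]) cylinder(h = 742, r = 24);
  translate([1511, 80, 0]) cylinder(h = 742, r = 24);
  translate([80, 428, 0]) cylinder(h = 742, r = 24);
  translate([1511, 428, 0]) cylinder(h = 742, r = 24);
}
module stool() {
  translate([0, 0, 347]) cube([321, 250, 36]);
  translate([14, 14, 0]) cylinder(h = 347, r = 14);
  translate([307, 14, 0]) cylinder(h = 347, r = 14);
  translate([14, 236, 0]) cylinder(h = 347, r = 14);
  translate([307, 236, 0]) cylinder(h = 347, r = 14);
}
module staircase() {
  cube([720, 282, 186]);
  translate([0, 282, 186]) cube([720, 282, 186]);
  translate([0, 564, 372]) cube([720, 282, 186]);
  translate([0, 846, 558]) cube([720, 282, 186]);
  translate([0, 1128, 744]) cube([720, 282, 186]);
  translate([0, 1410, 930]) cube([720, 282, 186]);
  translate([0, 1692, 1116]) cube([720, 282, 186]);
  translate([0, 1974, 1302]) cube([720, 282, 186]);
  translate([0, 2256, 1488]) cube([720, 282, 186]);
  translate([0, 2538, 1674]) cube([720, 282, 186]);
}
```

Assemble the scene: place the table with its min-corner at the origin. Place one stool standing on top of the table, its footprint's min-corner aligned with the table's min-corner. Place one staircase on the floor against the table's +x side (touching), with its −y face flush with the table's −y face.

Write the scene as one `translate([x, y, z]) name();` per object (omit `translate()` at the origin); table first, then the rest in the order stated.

table();
translate([0, 0, 769]) stool();
translate([1591, 0, 0]) staircase();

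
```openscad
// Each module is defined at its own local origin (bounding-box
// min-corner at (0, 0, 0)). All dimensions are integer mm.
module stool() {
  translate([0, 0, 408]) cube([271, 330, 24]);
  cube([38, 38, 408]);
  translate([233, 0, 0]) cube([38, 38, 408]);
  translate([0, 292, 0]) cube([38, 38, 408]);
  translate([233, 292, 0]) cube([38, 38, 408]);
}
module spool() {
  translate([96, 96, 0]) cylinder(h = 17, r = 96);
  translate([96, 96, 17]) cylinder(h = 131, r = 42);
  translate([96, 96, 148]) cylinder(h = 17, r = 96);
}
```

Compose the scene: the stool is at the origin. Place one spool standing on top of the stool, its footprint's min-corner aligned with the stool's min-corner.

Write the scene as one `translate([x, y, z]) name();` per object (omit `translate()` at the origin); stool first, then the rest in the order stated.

stool();
translate([0, 0, 432]) spool();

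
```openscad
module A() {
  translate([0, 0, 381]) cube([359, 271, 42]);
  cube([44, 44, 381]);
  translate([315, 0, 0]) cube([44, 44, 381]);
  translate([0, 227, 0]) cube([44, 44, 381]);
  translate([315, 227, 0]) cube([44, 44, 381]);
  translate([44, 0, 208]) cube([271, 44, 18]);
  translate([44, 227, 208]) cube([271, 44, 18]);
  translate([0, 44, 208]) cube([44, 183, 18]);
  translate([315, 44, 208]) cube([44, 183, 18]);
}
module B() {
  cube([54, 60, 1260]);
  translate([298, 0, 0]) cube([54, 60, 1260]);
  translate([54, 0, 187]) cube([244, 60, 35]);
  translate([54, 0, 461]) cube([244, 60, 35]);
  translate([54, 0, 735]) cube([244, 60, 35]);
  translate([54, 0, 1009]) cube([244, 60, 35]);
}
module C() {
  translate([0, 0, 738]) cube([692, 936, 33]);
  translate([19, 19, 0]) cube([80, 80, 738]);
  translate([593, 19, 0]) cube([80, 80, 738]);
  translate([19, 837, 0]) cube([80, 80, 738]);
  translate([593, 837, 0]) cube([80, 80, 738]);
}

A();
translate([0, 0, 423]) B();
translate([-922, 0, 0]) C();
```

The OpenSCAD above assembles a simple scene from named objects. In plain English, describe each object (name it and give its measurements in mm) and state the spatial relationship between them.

A is a four-legged stool. The seat is a 359×271×42 mm slab whose top surface is at z = 423 mm; four square legs, each 44×44 mm in cross-section, run from the floor (z = 0) to the underside of the seat, each flush with a corner of the seat. Four stretchers, 44 mm wide and 18 mm tall, connect adjacent legs with their undersides at z = 208 mm, each running between the inner faces of the legs it joins and aligned with the legs' outer faces on the other axis.

B is a straight ladder. Two 54×60 mm vertical rails, 1260 mm tall, stand 352 mm apart (outside-to-outside) with their front faces coplanar on the −y side. 4 rungs, each 60 mm deep and 35 mm tall, span between the inner faces of the rails, front faces flush with the rails. The lowest rung's underside is at z = 187 mm and rungs are spaced 274 mm apart (underside to underside).

C is a rectangular dining table. The top is 692×936×33 mm with its upper surface at z = 771 mm. It stands on four 80×80 mm square legs, each inset 19 mm from the nearest pair of top edges, running from the floor to the underside of the top.

The ladder is on top of the stool. The table is on the floor beside the stool on its −x side.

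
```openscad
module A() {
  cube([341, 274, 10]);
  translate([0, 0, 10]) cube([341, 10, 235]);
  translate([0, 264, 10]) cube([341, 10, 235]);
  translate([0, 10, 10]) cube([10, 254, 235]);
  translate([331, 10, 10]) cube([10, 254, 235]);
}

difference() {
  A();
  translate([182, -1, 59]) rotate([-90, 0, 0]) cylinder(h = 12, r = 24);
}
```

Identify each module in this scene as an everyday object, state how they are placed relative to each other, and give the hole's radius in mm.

The subtracted cylinder has r = 24 mm.

A is an open box. The open box has a circular hole through its front wall. The hole's radius is 24 mm.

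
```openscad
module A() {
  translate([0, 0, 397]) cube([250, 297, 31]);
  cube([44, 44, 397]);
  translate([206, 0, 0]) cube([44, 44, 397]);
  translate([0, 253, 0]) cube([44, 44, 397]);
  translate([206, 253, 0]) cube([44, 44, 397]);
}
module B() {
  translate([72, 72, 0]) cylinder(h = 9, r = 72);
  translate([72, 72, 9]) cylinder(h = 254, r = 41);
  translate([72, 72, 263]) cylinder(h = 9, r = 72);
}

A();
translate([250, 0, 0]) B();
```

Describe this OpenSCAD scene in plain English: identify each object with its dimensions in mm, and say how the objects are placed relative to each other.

A is a simple wooden stool: a rectangular seat 250 mm (x) by 297 mm (y), 31 mm thick, top face at z = 428 mm, on four square legs, each 44×44 mm in cross-section. The legs rest on z = 0, each flush with a corner of the seat.

B is a spool: two coaxial disc flanges of radius 72 mm and thickness 9 mm, joined by a core cylinder of radius 41 mm and height 254 mm. The lower flange rests on z = 0 and the three cylinders share a vertical axis.

The spool is against the stool's +x side, with their −y faces flush.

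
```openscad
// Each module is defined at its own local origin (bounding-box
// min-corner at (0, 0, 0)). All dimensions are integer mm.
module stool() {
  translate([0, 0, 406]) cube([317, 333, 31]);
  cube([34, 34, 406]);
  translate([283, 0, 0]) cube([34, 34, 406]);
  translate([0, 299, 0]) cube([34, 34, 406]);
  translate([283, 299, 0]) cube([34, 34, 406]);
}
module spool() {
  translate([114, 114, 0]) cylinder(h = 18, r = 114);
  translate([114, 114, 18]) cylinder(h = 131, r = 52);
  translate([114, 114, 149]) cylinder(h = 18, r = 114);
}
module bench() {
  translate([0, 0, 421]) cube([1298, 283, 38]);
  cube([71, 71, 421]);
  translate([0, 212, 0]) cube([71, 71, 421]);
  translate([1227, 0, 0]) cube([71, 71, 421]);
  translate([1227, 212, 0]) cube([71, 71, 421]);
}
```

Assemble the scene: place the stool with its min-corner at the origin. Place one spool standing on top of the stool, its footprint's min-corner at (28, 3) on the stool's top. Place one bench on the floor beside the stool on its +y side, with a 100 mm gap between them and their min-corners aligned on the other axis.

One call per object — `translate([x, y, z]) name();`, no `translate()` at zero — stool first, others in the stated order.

stool();
translate([28, 3, 437]) spool();
translate([0, 433, 0]) bench();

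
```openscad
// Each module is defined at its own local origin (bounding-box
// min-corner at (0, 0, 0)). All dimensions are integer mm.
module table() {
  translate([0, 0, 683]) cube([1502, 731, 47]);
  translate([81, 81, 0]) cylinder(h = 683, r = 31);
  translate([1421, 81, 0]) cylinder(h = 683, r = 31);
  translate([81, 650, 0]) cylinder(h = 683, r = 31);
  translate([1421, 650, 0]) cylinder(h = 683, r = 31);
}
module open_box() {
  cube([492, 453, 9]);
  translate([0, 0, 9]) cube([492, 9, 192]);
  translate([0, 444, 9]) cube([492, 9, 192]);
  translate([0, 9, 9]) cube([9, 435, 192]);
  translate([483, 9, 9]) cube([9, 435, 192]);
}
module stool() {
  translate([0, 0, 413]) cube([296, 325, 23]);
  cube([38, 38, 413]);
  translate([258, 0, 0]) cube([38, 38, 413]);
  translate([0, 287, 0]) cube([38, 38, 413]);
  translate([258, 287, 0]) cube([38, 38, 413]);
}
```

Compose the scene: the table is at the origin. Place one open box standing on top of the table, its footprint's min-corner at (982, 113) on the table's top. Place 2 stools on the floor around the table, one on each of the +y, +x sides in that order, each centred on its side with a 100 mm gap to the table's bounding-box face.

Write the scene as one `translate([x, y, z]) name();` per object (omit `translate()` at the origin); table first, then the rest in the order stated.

table();
translate([982, 113, 730]) open_box();
translate([603, 831, 0]) stool();
translate([1602, 203, 0]) stool();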